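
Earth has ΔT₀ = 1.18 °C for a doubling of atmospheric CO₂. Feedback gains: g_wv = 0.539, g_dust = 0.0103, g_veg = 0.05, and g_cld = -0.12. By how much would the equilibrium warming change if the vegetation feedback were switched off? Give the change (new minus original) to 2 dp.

-0.20 °C

Original: g = 0.4793, ΔT = 1.18/(1−0.4793) = 2.2662 °C.
Without vegetation: g' = 0.4293, ΔT' = 1.18/(1−0.4293) = 2.0676 °C.
Change = 2.0676 − 2.2662 = -0.20 °C.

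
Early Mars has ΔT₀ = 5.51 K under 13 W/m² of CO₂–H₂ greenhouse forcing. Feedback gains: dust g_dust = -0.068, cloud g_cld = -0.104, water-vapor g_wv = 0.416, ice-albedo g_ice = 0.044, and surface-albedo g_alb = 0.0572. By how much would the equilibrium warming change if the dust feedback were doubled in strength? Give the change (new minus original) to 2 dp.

Original: g = 0.3452, ΔT = 5.51/(1−0.3452) = 8.4148 K.
With doubled dust: g' = 0.2772, ΔT' = 5.51/(1−0.2772) = 7.6231 K.
Change = 7.6231 − 8.4148 = -0.79 K.

-0.79 K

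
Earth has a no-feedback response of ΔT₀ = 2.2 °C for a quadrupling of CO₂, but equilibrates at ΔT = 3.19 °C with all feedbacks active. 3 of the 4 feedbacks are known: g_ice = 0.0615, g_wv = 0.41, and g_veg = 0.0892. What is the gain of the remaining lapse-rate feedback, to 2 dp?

Amplification A = ΔT/ΔT₀ = 3.19/2.2 = 1.45.
Total gain g = 1 − 1/A = 1 − 1/1.45 = 0.3103.
Known gains sum to 0.0615 + 0.41 + 0.0892 = 0.5607.
g_lr = 0.3103 − 0.5607 = -0.25.

-0.25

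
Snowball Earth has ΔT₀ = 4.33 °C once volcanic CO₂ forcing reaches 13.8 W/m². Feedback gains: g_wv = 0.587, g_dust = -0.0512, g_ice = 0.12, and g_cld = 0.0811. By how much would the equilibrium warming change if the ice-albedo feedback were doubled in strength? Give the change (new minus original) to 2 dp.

Original: g = 0.7369, ΔT = 4.33/(1−0.7369) = 16.4576 °C.
With doubled ice-albedo: g' = 0.8569, ΔT' = 4.33/(1−0.8569) = 30.2586 °C.
Change = 30.2586 − 16.4576 = 13.80 °C.

13.80 °C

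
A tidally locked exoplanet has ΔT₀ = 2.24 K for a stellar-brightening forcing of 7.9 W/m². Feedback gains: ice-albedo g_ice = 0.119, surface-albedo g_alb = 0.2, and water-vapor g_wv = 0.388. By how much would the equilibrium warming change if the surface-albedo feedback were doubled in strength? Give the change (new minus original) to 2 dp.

16.44 K

Original: g = 0.707, ΔT = 2.24/(1−0.707) = 7.6451 K.
With doubled surface-albedo: g' = 0.907, ΔT' = 2.24/(1−0.907) = 24.0860 K.
Change = 24.0860 − 7.6451 = 16.44 K.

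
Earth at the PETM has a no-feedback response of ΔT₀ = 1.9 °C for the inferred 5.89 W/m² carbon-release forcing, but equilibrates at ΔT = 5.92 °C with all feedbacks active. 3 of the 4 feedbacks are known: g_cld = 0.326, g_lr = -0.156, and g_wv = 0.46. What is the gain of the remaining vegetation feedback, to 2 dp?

Amplification A = ΔT/ΔT₀ = 5.92/1.9 = 3.116.
Total gain g = 1 − 1/A = 1 − 1/3.116 = 0.6791.
Known gains sum to 0.326 − 0.156 + 0.46 = 0.63.
g_veg = 0.6791 − 0.63 = 0.05.

0.05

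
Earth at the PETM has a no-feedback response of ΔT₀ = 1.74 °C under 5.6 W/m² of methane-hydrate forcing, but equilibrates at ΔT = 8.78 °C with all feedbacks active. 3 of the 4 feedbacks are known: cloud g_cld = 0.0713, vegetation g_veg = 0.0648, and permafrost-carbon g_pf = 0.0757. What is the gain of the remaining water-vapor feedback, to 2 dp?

Amplification A = ΔT/ΔT₀ = 8.78/1.74 = 5.046.
Total gain g = 1 − 1/A = 1 − 1/5.046 = 0.8018.
Known gains sum to 0.0713 + 0.0648 + 0.0757 = 0.2118.
g_wv = 0.8018 − 0.2118 = 0.59.

0.59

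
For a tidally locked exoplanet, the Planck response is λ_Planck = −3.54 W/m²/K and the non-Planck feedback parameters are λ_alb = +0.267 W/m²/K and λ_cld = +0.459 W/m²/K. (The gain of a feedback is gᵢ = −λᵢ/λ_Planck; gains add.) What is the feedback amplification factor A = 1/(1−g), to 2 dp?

Convert to gains: g_alb = 0.267/3.54 = 0.07542; g_cld = 0.459/3.54 = 0.1297.
Total gain g = 0.20512.
A = 1/(1 − 0.20512) = 1.26.

1.26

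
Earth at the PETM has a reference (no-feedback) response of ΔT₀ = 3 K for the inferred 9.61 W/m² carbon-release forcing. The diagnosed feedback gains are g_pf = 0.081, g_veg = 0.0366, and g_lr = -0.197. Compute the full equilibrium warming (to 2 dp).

Total gain g = 0.081 + 0.0366 − 0.197 = -0.0794.
Amplification A = 1/(1 + 0.0794) = 0.9264.
ΔT = 3 × 0.9264 = 2.78 K.

2.78 K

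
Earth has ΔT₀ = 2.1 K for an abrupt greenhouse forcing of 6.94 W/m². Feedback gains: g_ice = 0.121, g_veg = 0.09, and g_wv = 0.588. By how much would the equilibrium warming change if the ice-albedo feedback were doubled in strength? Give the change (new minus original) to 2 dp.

15.80 K

Original: g = 0.799, ΔT = 2.1/(1−0.799) = 10.4478 K.
With doubled ice-albedo: g' = 0.92, ΔT' = 2.1/(1−0.92) = 26.2500 K.
Change = 26.2500 − 10.4478 = 15.80 K.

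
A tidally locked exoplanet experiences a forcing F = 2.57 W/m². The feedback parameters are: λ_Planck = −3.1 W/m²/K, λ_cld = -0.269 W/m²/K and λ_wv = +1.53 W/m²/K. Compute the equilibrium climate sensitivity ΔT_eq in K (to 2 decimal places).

1.40 K

Net feedback parameter λ = (−3.1) + (-0.269) + (+1.53) = -1.839 W/m²/K.
ΔT = −F/λ = −2.57/(-1.839) = 1.40 K.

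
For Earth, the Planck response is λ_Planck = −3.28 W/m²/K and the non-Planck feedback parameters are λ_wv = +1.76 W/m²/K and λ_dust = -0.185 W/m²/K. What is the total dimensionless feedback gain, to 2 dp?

Convert to gains: g_wv = 1.76/3.28 = 0.5366; g_dust = -0.185/3.28 = -0.0564.
Total gain g = 0.4802.

0.48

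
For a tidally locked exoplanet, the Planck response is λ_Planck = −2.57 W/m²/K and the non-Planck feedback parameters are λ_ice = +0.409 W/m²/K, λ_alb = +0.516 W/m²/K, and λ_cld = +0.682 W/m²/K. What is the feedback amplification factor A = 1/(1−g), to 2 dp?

Convert to gains: g_ice = 0.409/2.57 = 0.1591; g_alb = 0.516/2.57 = 0.2008; g_cld = 0.682/2.57 = 0.2654.
Total gain g = 0.6253.
A = 1/(1 − 0.6253) = 2.67.

2.67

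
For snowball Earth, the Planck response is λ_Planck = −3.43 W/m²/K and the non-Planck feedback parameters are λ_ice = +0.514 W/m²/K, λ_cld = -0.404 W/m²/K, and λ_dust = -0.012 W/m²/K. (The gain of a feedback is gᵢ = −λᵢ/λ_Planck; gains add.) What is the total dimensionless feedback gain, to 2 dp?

0.03

Convert to gains: g_ice = 0.514/3.43 = 0.1499; g_cld = -0.404/3.43 = -0.1178; g_dust = -0.012/3.43 = -0.003499.
Total gain g = 0.028601.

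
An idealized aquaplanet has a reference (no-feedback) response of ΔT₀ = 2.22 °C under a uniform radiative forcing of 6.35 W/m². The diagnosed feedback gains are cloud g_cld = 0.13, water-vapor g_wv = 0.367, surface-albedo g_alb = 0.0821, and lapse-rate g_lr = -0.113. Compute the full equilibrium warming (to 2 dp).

4.16 °C

Total gain g = 0.13 + 0.367 + 0.0821 − 0.113 = 0.4661.
Amplification A = 1/(1 − 0.4661) = 1.873.
ΔT = 2.22 × 1.873 = 4.16 °C.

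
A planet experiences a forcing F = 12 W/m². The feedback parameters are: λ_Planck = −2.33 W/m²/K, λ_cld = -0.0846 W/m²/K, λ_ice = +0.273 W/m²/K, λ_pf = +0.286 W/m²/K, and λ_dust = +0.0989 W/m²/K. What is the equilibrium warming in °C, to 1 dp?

6.8 °C

Net feedback parameter λ = (−2.33) + (-0.0846) + (+0.273) + (+0.286) + (+0.0989) = -1.7567 W/m²/K.
ΔT = −F/λ = −12/(-1.7567) = 6.8 °C.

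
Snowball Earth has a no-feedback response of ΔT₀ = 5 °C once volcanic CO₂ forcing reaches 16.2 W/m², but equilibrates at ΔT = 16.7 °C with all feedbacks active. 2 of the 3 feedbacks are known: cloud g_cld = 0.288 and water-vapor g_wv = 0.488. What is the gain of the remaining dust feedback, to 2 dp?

-0.08

Amplification A = ΔT/ΔT₀ = 16.7/5 = 3.34.
Total gain g = 1 − 1/A = 1 − 1/3.34 = 0.7006.
Known gains sum to 0.288 + 0.488 = 0.776.
g_dust = 0.7006 − 0.776 = -0.08.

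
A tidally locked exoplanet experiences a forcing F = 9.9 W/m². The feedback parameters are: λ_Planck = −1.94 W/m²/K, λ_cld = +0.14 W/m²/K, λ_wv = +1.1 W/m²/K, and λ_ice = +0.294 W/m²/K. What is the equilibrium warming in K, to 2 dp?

Net feedback parameter λ = (−1.94) + (+0.14) + (+1.1) + (+0.294) = -0.406 W/m²/K.
ΔT = −F/λ = −9.9/(-0.406) = 24.38 K.

24.38 K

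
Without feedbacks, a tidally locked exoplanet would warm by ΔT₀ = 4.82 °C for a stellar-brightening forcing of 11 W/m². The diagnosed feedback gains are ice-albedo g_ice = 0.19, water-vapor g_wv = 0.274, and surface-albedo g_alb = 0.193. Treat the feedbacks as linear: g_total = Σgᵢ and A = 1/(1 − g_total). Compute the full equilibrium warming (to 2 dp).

Total gain g = 0.19 + 0.274 + 0.193 = 0.657.
Amplification A = 1/(1 − 0.657) = 2.915.
ΔT = 4.82 × 2.915 = 14.05 °C.

14.05 °C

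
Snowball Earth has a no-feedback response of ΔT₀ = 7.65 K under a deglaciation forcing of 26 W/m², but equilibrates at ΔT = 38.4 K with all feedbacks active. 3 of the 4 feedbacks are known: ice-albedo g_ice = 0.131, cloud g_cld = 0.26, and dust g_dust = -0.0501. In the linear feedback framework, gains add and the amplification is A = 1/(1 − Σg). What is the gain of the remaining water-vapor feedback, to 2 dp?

0.46

Amplification A = ΔT/ΔT₀ = 38.4/7.65 = 5.02.
Total gain g = 1 − 1/A = 1 − 1/5.02 = 0.8008.
Known gains sum to 0.131 + 0.26 − 0.0501 = 0.3409.
g_wv = 0.8008 − 0.3409 = 0.46.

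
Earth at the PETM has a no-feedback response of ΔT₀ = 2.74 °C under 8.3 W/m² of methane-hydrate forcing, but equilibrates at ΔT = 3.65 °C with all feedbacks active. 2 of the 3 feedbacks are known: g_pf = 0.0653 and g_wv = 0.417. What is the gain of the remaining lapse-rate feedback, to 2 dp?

-0.23

Amplification A = ΔT/ΔT₀ = 3.65/2.74 = 1.332.
Total gain g = 1 − 1/A = 1 − 1/1.332 = 0.2492.
Known gains sum to 0.0653 + 0.417 = 0.4823.
g_lr = 0.2492 − 0.4823 = -0.23.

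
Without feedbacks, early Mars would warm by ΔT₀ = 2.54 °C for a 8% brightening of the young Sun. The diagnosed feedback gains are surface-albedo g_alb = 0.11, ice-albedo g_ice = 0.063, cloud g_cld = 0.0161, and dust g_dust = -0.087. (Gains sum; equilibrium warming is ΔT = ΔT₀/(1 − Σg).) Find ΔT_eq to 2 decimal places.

Total gain g = 0.11 + 0.063 + 0.0161 − 0.087 = 0.1021.
Amplification A = 1/(1 − 0.1021) = 1.114.
ΔT = 2.54 × 1.114 = 2.83 °C.

2.83 °C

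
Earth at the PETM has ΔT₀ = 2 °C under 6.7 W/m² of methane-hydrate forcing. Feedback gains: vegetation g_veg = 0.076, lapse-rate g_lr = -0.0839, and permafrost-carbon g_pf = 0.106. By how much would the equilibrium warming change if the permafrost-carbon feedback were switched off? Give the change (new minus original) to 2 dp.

-0.23 °C

Original: g = 0.0981, ΔT = 2/(1−0.0981) = 2.2175 °C.
Without permafrost-carbon: g' = -0.0079, ΔT' = 2/(1+0.0079) = 1.9843 °C.
Change = 1.9843 − 2.2175 = -0.23 °C.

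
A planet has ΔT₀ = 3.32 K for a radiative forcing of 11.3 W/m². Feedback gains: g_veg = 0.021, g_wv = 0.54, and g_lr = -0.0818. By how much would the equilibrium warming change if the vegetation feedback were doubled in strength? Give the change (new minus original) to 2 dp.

0.27 K

Original: g = 0.4792, ΔT = 3.32/(1−0.4792) = 6.3748 K.
With doubled vegetation: g' = 0.5002, ΔT' = 3.32/(1−0.5002) = 6.6427 K.
Change = 6.6427 − 6.3748 = 0.27 K.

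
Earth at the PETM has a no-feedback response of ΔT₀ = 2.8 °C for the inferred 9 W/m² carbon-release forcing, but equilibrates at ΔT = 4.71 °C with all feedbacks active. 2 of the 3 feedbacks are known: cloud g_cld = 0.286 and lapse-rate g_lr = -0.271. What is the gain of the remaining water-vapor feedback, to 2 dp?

Amplification A = ΔT/ΔT₀ = 4.71/2.8 = 1.682.
Total gain g = 1 − 1/A = 1 − 1/1.682 = 0.4055.
Known gains sum to 0.286 − 0.271 = 0.015.
g_wv = 0.4055 − 0.015 = 0.39.

0.39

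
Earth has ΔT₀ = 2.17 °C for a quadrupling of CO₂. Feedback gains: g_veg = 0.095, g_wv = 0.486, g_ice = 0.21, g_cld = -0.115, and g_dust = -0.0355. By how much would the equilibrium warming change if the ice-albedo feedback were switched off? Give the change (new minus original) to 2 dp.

Original: g = 0.6405, ΔT = 2.17/(1−0.6405) = 6.0362 °C.
Without ice-albedo: g' = 0.4305, ΔT' = 2.17/(1−0.4305) = 3.8104 °C.
Change = 3.8104 − 6.0362 = -2.23 °C.

-2.23 °C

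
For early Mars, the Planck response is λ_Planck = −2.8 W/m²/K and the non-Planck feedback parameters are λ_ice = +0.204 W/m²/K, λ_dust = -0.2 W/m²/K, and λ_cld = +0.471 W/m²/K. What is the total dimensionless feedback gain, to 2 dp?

Convert to gains: g_ice = 0.204/2.8 = 0.07286; g_dust = -0.2/2.8 = -0.07143; g_cld = 0.471/2.8 = 0.1682.
Total gain g = 0.16963.

0.17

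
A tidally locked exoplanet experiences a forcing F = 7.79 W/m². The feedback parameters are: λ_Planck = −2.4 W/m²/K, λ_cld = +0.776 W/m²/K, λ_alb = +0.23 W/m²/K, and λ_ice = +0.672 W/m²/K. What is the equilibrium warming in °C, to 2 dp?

Net feedback parameter λ = (−2.4) + (+0.776) + (+0.23) + (+0.672) = -0.722 W/m²/K.
ΔT = −F/λ = −7.79/(-0.722) = 10.79 °C.

10.79 °C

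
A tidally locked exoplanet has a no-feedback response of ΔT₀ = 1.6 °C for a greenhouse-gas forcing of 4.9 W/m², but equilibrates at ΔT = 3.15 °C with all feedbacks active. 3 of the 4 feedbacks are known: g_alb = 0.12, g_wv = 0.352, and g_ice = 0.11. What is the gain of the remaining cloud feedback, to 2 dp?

Amplification A = ΔT/ΔT₀ = 3.15/1.6 = 1.969.
Total gain g = 1 − 1/A = 1 − 1/1.969 = 0.4921.
Known gains sum to 0.12 + 0.352 + 0.11 = 0.582.
g_cld = 0.4921 − 0.582 = -0.09.

-0.09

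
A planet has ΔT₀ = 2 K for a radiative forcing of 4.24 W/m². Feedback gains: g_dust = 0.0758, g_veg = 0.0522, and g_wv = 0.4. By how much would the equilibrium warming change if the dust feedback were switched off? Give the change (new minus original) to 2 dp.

Original: g = 0.528, ΔT = 2/(1−0.528) = 4.2373 K.
Without dust: g' = 0.4522, ΔT' = 2/(1−0.4522) = 3.6510 K.
Change = 3.6510 − 4.2373 = -0.59 K.

-0.59 K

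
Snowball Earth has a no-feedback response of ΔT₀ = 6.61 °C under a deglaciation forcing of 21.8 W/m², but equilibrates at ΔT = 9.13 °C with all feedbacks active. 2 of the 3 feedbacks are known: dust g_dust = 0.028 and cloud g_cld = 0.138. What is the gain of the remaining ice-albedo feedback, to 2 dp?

0.11

Amplification A = ΔT/ΔT₀ = 9.13/6.61 = 1.381.
Total gain g = 1 − 1/A = 1 − 1/1.381 = 0.2759.
Known gains sum to 0.028 + 0.138 = 0.166.
g_ice = 0.2759 − 0.166 = 0.11.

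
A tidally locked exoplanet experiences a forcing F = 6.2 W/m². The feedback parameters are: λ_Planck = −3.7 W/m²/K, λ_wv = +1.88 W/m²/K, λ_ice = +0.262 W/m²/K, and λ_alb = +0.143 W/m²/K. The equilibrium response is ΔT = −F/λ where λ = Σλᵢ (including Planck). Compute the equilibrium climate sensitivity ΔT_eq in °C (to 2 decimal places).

4.38 °C

Net feedback parameter λ = (−3.7) + (+1.88) + (+0.262) + (+0.143) = -1.415 W/m²/K.
ΔT = −F/λ = −6.2/(-1.415) = 4.38 °C.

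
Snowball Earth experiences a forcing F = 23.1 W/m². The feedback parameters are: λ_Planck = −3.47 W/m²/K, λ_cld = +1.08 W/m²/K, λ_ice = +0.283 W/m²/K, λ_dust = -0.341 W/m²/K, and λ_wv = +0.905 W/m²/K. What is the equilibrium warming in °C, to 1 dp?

Net feedback parameter λ = (−3.47) + (+1.08) + (+0.283) + (-0.341) + (+0.905) = -1.543 W/m²/K.
ΔT = −F/λ = −23.1/(-1.543) = 15.0 °C.

15.0 °C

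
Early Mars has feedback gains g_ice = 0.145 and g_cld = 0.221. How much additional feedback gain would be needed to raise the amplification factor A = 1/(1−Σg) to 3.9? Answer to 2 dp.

Current total gain = 0.366.
Target gain for A = 3.9: g* = 1 − 1/3.9 = 0.7436.
Additional gain needed = 0.7436 − 0.366 = 0.38.

0.38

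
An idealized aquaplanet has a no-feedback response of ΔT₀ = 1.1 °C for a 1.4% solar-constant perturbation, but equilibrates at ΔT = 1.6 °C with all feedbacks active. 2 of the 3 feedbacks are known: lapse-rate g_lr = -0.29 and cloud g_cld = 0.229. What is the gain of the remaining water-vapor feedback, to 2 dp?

0.37

Amplification A = ΔT/ΔT₀ = 1.6/1.1 = 1.455.
Total gain g = 1 − 1/A = 1 − 1/1.455 = 0.3127.
Known gains sum to -0.29 + 0.229 = -0.061.
g_wv = 0.3127 + 0.061 = 0.37.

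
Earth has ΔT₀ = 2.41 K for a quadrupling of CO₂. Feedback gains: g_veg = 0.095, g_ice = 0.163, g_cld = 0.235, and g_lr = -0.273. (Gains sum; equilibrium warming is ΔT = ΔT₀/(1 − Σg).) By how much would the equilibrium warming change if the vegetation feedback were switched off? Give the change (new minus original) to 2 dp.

-0.34 K

Original: g = 0.22, ΔT = 2.41/(1−0.22) = 3.0897 K.
Without vegetation: g' = 0.125, ΔT' = 2.41/(1−0.125) = 2.7543 K.
Change = 2.7543 − 3.0897 = -0.34 K.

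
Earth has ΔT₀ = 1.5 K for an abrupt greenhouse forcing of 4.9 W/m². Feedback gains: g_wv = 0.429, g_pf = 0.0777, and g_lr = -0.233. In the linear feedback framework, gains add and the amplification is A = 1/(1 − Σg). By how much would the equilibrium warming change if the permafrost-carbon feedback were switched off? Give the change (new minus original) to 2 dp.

-0.20 K

Original: g = 0.2737, ΔT = 1.5/(1−0.2737) = 2.0653 K.
Without permafrost-carbon: g' = 0.196, ΔT' = 1.5/(1−0.196) = 1.8657 K.
Change = 1.8657 − 2.0653 = -0.20 K.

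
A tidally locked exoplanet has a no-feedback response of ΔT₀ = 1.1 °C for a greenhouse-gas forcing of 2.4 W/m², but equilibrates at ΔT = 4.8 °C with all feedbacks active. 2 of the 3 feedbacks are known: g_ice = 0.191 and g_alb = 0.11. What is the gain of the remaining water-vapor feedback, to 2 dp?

0.47

Amplification A = ΔT/ΔT₀ = 4.8/1.1 = 4.364.
Total gain g = 1 − 1/A = 1 − 1/4.364 = 0.7709.
Known gains sum to 0.191 + 0.11 = 0.301.
g_wv = 0.7709 − 0.301 = 0.47.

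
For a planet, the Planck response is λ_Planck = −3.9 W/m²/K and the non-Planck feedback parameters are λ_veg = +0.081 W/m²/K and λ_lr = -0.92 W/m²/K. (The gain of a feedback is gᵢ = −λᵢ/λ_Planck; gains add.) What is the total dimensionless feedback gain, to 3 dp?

Convert to gains: g_veg = 0.081/3.9 = 0.02077; g_lr = -0.92/3.9 = -0.2359.
Total gain g = -0.21513.

-0.215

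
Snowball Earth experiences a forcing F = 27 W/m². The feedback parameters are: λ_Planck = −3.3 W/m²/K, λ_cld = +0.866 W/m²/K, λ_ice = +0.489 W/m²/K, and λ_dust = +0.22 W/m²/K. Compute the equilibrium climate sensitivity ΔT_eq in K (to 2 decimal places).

15.65 K

Net feedback parameter λ = (−3.3) + (+0.866) + (+0.489) + (+0.22) = -1.725 W/m²/K.
ΔT = −F/λ = −27/(-1.725) = 15.65 K.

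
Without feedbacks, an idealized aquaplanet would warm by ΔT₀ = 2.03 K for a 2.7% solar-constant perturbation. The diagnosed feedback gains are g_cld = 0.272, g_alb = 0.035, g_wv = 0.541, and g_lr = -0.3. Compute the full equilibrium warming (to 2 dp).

Total gain g = 0.272 + 0.035 + 0.541 − 0.3 = 0.548.
Amplification A = 1/(1 − 0.548) = 2.212.
ΔT = 2.03 × 2.212 = 4.49 K.

4.49 K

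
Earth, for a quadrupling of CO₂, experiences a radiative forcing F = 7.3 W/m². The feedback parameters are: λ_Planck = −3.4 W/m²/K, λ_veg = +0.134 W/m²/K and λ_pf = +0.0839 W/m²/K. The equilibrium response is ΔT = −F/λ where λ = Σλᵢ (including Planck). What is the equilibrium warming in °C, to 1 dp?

Net feedback parameter λ = (−3.4) + (+0.134) + (+0.0839) = -3.1821 W/m²/K.
ΔT = −F/λ = −7.3/(-3.1821) = 2.3 °C.

2.3 °C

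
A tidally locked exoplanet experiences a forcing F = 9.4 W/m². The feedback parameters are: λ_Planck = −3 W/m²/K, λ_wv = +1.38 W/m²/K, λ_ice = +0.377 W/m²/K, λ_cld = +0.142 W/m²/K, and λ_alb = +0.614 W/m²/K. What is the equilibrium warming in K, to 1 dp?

19.3 K

Net feedback parameter λ = (−3) + (+1.38) + (+0.377) + (+0.142) + (+0.614) = -0.487 W/m²/K.
ΔT = −F/λ = −9.4/(-0.487) = 19.3 K.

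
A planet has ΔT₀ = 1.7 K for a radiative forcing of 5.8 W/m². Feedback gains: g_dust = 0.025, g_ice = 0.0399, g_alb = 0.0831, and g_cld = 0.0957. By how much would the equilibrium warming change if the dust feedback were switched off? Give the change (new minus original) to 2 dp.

Original: g = 0.2437, ΔT = 1.7/(1−0.2437) = 2.2478 K.
Without dust: g' = 0.2187, ΔT' = 1.7/(1−0.2187) = 2.1759 K.
Change = 2.1759 − 2.2478 = -0.07 K.

-0.07 K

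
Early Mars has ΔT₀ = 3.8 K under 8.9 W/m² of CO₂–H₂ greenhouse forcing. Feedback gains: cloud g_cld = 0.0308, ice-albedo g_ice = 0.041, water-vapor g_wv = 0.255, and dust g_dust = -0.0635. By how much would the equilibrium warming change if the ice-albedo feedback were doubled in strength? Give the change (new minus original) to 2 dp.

Original: g = 0.2633, ΔT = 3.8/(1−0.2633) = 5.1581 K.
With doubled ice-albedo: g' = 0.3043, ΔT' = 3.8/(1−0.3043) = 5.4621 K.
Change = 5.4621 − 5.1581 = 0.30 K.

0.30 K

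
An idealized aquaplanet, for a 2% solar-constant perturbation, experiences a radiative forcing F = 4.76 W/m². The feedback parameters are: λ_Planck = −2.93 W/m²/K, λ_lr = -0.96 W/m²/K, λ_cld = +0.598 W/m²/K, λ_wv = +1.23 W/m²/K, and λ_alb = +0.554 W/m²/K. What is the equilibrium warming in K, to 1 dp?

Net feedback parameter λ = (−2.93) + (-0.96) + (+0.598) + (+1.23) + (+0.554) = -1.508 W/m²/K.
ΔT = −F/λ = −4.76/(-1.508) = 3.2 K.

3.2 K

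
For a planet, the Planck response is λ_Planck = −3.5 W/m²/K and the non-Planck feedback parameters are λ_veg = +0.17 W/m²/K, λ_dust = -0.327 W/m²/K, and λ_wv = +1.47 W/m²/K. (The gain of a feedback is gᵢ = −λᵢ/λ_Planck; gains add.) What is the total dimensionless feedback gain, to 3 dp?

Convert to gains: g_veg = 0.17/3.5 = 0.04857; g_dust = -0.327/3.5 = -0.09343; g_wv = 1.47/3.5 = 0.42.
Total gain g = 0.37514.

0.375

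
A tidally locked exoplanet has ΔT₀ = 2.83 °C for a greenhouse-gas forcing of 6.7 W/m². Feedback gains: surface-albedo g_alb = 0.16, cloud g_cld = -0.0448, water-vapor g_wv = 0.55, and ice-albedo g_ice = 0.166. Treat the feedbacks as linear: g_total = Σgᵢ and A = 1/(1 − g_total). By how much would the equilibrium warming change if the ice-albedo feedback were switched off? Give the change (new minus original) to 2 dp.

Original: g = 0.8312, ΔT = 2.83/(1−0.8312) = 16.7654 °C.
Without ice-albedo: g' = 0.6652, ΔT' = 2.83/(1−0.6652) = 8.4528 °C.
Change = 8.4528 − 16.7654 = -8.31 °C.

-8.31 °C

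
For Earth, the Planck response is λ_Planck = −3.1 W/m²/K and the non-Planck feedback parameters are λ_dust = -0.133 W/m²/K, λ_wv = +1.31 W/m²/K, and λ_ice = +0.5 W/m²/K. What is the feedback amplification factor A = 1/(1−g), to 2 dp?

Convert to gains: g_dust = -0.133/3.1 = -0.0429; g_wv = 1.31/3.1 = 0.4226; g_ice = 0.5/3.1 = 0.1613.
Total gain g = 0.541.
A = 1/(1 − 0.541) = 2.18.

2.18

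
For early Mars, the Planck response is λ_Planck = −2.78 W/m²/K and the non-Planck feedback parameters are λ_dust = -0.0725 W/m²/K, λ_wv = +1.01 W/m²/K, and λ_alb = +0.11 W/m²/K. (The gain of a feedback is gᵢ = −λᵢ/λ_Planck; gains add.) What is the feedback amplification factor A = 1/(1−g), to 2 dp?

1.60

Convert to gains: g_dust = -0.0725/2.78 = -0.02608; g_wv = 1.01/2.78 = 0.3633; g_alb = 0.11/2.78 = 0.03957.
Total gain g = 0.37679.
A = 1/(1 − 0.37679) = 1.60.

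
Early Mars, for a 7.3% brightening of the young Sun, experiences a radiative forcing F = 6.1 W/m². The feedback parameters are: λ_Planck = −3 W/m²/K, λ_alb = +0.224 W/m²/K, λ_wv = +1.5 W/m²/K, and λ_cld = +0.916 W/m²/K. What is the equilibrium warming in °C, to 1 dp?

Net feedback parameter λ = (−3) + (+0.224) + (+1.5) + (+0.916) = -0.36 W/m²/K.
ΔT = −F/λ = −6.1/(-0.36) = 16.9 °C.

16.9 °C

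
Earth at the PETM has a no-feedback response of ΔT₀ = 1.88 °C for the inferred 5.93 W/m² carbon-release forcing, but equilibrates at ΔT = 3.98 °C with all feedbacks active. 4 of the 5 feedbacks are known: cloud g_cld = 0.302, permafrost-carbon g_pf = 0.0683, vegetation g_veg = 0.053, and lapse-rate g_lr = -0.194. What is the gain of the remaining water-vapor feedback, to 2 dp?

Amplification A = ΔT/ΔT₀ = 3.98/1.88 = 2.117.
Total gain g = 1 − 1/A = 1 − 1/2.117 = 0.5276.
Known gains sum to 0.302 + 0.0683 + 0.053 − 0.194 = 0.2293.
g_wv = 0.5276 − 0.2293 = 0.30.

0.30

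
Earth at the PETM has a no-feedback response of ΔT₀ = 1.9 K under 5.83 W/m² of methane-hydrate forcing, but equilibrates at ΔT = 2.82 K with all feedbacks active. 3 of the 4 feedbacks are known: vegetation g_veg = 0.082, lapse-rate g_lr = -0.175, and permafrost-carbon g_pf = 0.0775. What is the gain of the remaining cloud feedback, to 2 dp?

Amplification A = ΔT/ΔT₀ = 2.82/1.9 = 1.484.
Total gain g = 1 − 1/A = 1 − 1/1.484 = 0.3261.
Known gains sum to 0.082 − 0.175 + 0.0775 = -0.0155.
g_cld = 0.3261 + 0.0155 = 0.34.

0.34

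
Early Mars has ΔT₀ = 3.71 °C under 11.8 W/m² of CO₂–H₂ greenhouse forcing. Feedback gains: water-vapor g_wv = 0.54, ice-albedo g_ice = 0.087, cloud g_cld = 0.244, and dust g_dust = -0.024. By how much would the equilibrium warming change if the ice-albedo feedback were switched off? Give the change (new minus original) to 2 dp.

Original: g = 0.847, ΔT = 3.71/(1−0.847) = 24.2484 °C.
Without ice-albedo: g' = 0.76, ΔT' = 3.71/(1−0.76) = 15.4583 °C.
Change = 15.4583 − 24.2484 = -8.79 °C.

-8.79 °C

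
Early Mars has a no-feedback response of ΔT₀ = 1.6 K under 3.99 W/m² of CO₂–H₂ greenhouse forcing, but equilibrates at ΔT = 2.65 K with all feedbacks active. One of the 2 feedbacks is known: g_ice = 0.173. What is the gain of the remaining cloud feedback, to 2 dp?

0.22

Amplification A = ΔT/ΔT₀ = 2.65/1.6 = 1.656.
Total gain g = 1 − 1/A = 1 − 1/1.656 = 0.3961.
The known gain is 0.173.
g_cld = 0.3961 − 0.173 = 0.22.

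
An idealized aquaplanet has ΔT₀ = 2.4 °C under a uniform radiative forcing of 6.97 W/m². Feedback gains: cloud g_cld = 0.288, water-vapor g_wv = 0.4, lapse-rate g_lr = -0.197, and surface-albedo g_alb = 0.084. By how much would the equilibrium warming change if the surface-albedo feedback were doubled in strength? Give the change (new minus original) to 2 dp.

1.39 °C

Original: g = 0.575, ΔT = 2.4/(1−0.575) = 5.6471 °C.
With doubled surface-albedo: g' = 0.659, ΔT' = 2.4/(1−0.659) = 7.0381 °C.
Change = 7.0381 − 5.6471 = 1.39 °C.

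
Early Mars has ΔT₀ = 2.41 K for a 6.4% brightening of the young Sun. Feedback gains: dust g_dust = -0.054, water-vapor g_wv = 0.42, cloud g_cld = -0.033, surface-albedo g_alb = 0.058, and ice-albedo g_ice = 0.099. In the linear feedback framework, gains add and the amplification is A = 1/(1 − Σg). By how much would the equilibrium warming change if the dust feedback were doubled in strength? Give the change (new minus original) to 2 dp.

Original: g = 0.49, ΔT = 2.41/(1−0.49) = 4.7255 K.
With doubled dust: g' = 0.436, ΔT' = 2.41/(1−0.436) = 4.2730 K.
Change = 4.2730 − 4.7255 = -0.45 K.

-0.45 K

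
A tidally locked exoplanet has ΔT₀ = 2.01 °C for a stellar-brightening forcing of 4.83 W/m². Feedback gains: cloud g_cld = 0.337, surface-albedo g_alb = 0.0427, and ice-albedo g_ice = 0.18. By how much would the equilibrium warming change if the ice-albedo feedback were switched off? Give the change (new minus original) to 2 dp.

Original: g = 0.5597, ΔT = 2.01/(1−0.5597) = 4.5651 °C.
Without ice-albedo: g' = 0.3797, ΔT' = 2.01/(1−0.3797) = 3.2404 °C.
Change = 3.2404 − 4.5651 = -1.32 °C.

-1.32 °C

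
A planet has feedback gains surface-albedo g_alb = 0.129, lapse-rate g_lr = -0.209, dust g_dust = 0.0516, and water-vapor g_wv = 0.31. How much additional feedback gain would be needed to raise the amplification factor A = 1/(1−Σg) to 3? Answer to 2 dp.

0.39

Current total gain = 0.2816.
Target gain for A = 3: g* = 1 − 1/3 = 0.6667.
Additional gain needed = 0.6667 − 0.2816 = 0.39.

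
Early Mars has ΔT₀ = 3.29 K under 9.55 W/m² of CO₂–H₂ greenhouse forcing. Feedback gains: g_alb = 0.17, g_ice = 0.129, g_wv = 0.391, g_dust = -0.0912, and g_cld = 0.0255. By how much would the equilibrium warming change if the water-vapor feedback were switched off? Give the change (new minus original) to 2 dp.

-4.47 K

Original: g = 0.6243, ΔT = 3.29/(1−0.6243) = 8.7570 K.
Without water-vapor: g' = 0.2333, ΔT' = 3.29/(1−0.2333) = 4.2911 K.
Change = 4.2911 − 8.7570 = -4.47 K.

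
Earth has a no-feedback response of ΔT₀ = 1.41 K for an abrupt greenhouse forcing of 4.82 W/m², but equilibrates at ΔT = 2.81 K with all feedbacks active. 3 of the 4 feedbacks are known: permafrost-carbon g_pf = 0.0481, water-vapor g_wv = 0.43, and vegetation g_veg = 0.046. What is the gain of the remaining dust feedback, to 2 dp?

-0.03

Amplification A = ΔT/ΔT₀ = 2.81/1.41 = 1.993.
Total gain g = 1 − 1/A = 1 − 1/1.993 = 0.4982.
Known gains sum to 0.0481 + 0.43 + 0.046 = 0.5241.
g_dust = 0.4982 − 0.5241 = -0.03.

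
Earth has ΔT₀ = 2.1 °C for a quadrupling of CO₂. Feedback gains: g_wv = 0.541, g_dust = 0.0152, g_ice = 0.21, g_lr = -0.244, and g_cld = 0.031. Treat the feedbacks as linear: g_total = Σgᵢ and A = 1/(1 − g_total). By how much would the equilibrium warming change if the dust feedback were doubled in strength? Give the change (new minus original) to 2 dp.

0.17 °C

Original: g = 0.5532, ΔT = 2.1/(1−0.5532) = 4.7001 °C.
With doubled dust: g' = 0.5684, ΔT' = 2.1/(1−0.5684) = 4.8656 °C.
Change = 4.8656 − 4.7001 = 0.17 °C.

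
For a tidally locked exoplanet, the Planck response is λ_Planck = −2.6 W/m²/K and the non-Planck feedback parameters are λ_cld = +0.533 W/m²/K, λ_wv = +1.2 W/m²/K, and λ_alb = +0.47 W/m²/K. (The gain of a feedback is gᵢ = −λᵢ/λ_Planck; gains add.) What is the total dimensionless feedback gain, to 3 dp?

Convert to gains: g_cld = 0.533/2.6 = 0.205; g_wv = 1.2/2.6 = 0.4615; g_alb = 0.47/2.6 = 0.1808.
Total gain g = 0.8473.

0.847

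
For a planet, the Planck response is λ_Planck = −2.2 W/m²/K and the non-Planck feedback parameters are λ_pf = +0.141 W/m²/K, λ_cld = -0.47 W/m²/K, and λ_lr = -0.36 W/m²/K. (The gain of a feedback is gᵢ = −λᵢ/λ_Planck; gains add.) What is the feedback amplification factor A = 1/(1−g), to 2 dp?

0.76

Convert to gains: g_pf = 0.141/2.2 = 0.06409; g_cld = -0.47/2.2 = -0.2136; g_lr = -0.36/2.2 = -0.1636.
Total gain g = -0.31311.
A = 1/(1 + 0.31311) = 0.76.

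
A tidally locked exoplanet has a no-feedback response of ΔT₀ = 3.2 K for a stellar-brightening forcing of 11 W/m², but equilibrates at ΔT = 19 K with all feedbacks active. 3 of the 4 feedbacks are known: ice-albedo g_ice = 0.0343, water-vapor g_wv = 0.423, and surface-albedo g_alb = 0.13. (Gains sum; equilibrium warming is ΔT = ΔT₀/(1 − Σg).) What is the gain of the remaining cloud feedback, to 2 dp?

Amplification A = ΔT/ΔT₀ = 19/3.2 = 5.938.
Total gain g = 1 − 1/A = 1 − 1/5.938 = 0.8316.
Known gains sum to 0.0343 + 0.423 + 0.13 = 0.5873.
g_cld = 0.8316 − 0.5873 = 0.24.

0.24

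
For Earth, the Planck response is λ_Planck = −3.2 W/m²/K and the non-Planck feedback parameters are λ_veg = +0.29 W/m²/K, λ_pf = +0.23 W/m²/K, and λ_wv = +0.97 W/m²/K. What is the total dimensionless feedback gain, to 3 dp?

0.466

Convert to gains: g_veg = 0.29/3.2 = 0.09062; g_pf = 0.23/3.2 = 0.07187; g_wv = 0.97/3.2 = 0.3031.
Total gain g = 0.46559.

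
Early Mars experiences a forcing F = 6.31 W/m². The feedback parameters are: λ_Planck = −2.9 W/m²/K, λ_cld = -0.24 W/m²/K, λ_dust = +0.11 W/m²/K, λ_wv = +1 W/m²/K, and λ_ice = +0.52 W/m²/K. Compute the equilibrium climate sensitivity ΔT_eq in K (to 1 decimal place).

4.2 K

Net feedback parameter λ = (−2.9) + (-0.24) + (+0.11) + (+1) + (+0.52) = -1.51 W/m²/K.
ΔT = −F/λ = −6.31/(-1.51) = 4.2 K.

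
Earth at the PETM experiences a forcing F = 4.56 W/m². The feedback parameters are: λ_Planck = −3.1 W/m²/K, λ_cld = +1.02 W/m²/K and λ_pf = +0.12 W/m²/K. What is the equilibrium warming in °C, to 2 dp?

Net feedback parameter λ = (−3.1) + (+1.02) + (+0.12) = -1.96 W/m²/K.
ΔT = −F/λ = −4.56/(-1.96) = 2.33 °C.

2.33 °C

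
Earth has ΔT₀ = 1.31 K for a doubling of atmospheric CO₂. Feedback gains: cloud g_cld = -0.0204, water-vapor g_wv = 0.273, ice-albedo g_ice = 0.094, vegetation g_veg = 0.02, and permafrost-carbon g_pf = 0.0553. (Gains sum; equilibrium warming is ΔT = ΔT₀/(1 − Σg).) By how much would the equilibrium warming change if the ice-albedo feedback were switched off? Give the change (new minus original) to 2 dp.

-0.32 K

Original: g = 0.4219, ΔT = 1.31/(1−0.4219) = 2.2660 K.
Without ice-albedo: g' = 0.3279, ΔT' = 1.31/(1−0.3279) = 1.9491 K.
Change = 1.9491 − 2.2660 = -0.32 K.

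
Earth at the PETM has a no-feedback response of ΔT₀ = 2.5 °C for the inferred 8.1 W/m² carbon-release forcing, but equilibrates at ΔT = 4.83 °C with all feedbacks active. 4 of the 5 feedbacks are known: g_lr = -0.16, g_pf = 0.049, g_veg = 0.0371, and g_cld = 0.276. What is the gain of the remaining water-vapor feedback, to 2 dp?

0.28

Amplification A = ΔT/ΔT₀ = 4.83/2.5 = 1.932.
Total gain g = 1 − 1/A = 1 − 1/1.932 = 0.4824.
Known gains sum to -0.16 + 0.049 + 0.0371 + 0.276 = 0.2021.
g_wv = 0.4824 − 0.2021 = 0.28.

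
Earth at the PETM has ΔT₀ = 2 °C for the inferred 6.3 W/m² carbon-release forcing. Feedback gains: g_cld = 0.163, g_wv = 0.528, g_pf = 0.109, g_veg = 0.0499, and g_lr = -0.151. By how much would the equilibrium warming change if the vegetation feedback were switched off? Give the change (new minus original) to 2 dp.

Original: g = 0.6989, ΔT = 2/(1−0.6989) = 6.6423 °C.
Without vegetation: g' = 0.649, ΔT' = 2/(1−0.649) = 5.6980 °C.
Change = 5.6980 − 6.6423 = -0.94 °C.

-0.94 °C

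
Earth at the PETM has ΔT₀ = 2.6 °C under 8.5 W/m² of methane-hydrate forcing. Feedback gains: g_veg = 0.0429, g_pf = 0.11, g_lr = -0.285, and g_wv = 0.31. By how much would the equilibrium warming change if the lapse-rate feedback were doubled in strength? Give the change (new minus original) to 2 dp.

Original: g = 0.1779, ΔT = 2.6/(1−0.1779) = 3.1626 °C.
With doubled lapse-rate: g' = -0.1071, ΔT' = 2.6/(1+0.1071) = 2.3485 °C.
Change = 2.3485 − 3.1626 = -0.81 °C.

-0.81 °C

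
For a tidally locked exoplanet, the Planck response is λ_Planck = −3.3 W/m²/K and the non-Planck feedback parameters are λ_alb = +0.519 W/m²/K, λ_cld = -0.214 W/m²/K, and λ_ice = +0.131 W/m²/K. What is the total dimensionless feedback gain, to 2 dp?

Convert to gains: g_alb = 0.519/3.3 = 0.1573; g_cld = -0.214/3.3 = -0.06485; g_ice = 0.131/3.3 = 0.0397.
Total gain g = 0.13215.

0.13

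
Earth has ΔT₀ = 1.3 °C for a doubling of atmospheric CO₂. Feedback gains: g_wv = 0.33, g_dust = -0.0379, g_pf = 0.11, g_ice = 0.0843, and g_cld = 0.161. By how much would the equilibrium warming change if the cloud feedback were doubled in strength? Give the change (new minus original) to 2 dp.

Original: g = 0.6474, ΔT = 1.3/(1−0.6474) = 3.6869 °C.
With doubled cloud: g' = 0.8084, ΔT' = 1.3/(1−0.8084) = 6.7850 °C.
Change = 6.7850 − 3.6869 = 3.10 °C.

3.10 °C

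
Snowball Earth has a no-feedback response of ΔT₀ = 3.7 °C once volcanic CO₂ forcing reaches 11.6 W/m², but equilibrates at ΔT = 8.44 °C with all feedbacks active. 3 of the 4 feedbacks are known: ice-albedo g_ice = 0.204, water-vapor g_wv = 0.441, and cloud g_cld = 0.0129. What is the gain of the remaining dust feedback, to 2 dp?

Amplification A = ΔT/ΔT₀ = 8.44/3.7 = 2.281.
Total gain g = 1 − 1/A = 1 − 1/2.281 = 0.5616.
Known gains sum to 0.204 + 0.441 + 0.0129 = 0.6579.
g_dust = 0.5616 − 0.6579 = -0.10.

-0.10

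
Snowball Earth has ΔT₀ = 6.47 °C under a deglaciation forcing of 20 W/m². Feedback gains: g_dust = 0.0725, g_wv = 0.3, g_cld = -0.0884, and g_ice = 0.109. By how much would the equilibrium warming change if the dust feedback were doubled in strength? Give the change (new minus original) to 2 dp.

1.45 °C

Original: g = 0.3931, ΔT = 6.47/(1−0.3931) = 10.6607 °C.
With doubled dust: g' = 0.4656, ΔT' = 6.47/(1−0.4656) = 12.1070 °C.
Change = 12.1070 − 10.6607 = 1.45 °C.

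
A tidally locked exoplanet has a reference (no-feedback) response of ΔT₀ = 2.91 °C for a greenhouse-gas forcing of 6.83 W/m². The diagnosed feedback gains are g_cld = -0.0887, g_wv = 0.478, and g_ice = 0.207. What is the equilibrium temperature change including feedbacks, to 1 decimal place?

Total gain g = -0.0887 + 0.478 + 0.207 = 0.5963.
Amplification A = 1/(1 − 0.5963) = 2.477.
ΔT = 2.91 × 2.477 = 7.2 °C.

7.2 °C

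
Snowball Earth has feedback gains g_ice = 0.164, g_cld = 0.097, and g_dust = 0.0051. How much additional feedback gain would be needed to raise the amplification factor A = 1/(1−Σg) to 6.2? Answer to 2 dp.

0.57

Current total gain = 0.2661.
Target gain for A = 6.2: g* = 1 − 1/6.2 = 0.8387.
Additional gain needed = 0.8387 − 0.2661 = 0.57.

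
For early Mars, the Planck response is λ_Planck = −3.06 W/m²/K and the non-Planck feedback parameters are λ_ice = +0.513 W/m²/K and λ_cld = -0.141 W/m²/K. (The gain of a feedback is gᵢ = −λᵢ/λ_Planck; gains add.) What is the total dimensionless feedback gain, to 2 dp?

Convert to gains: g_ice = 0.513/3.06 = 0.1676; g_cld = -0.141/3.06 = -0.04608.
Total gain g = 0.12152.

0.12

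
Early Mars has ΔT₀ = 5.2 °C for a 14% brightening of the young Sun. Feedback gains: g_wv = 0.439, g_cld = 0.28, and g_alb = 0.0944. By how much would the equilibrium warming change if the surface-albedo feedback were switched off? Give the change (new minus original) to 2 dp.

Original: g = 0.8134, ΔT = 5.2/(1−0.8134) = 27.8671 °C.
Without surface-albedo: g' = 0.719, ΔT' = 5.2/(1−0.719) = 18.5053 °C.
Change = 18.5053 − 27.8671 = -9.36 °C.

-9.36 °C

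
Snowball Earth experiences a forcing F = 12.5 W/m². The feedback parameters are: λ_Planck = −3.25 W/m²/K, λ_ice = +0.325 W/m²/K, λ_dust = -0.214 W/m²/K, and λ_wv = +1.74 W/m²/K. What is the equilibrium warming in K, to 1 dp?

Net feedback parameter λ = (−3.25) + (+0.325) + (-0.214) + (+1.74) = -1.399 W/m²/K.
ΔT = −F/λ = −12.5/(-1.399) = 8.9 K.

8.9 K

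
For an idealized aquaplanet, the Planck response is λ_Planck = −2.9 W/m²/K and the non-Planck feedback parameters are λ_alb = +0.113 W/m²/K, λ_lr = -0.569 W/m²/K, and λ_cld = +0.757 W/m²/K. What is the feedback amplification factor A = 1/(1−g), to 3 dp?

1.116

Convert to gains: g_alb = 0.113/2.9 = 0.03897; g_lr = -0.569/2.9 = -0.1962; g_cld = 0.757/2.9 = 0.261.
Total gain g = 0.10377.
A = 1/(1 − 0.10377) = 1.116.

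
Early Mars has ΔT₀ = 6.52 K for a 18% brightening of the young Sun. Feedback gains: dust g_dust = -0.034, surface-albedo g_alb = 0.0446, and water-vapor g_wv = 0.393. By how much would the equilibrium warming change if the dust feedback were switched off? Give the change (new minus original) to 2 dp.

0.66 K

Original: g = 0.4036, ΔT = 6.52/(1−0.4036) = 10.9323 K.
Without dust: g' = 0.4376, ΔT' = 6.52/(1−0.4376) = 11.5932 K.
Change = 11.5932 − 10.9323 = 0.66 K.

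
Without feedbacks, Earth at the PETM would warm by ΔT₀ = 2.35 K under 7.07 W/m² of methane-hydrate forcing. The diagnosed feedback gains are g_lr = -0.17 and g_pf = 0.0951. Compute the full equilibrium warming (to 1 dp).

Total gain g = -0.17 + 0.0951 = -0.0749.
Amplification A = 1/(1 + 0.0749) = 0.9303.
ΔT = 2.35 × 0.9303 = 2.2 K.

2.2 K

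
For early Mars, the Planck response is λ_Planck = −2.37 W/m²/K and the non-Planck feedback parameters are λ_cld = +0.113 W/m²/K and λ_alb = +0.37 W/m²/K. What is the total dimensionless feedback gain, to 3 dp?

0.204

Convert to gains: g_cld = 0.113/2.37 = 0.04768; g_alb = 0.37/2.37 = 0.1561.
Total gain g = 0.20378.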